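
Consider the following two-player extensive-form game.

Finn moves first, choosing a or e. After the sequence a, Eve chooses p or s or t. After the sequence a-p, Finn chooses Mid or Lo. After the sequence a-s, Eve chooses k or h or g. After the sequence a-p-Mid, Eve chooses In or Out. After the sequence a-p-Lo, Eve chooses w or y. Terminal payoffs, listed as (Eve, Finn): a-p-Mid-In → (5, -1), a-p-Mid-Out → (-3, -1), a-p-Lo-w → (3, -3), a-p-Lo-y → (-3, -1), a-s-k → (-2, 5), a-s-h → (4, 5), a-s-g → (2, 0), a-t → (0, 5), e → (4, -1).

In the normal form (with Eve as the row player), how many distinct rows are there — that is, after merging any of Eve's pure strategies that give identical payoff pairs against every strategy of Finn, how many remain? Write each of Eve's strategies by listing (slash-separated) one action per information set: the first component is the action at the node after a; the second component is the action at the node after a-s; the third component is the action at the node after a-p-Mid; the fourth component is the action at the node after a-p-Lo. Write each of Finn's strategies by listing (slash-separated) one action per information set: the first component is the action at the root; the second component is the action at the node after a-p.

Eve has 36 pure strategies: p/k/In/w, p/k/In/y, p/k/Out/w, p/k/Out/y, p/h/In/w, p/h/In/y, p/h/Out/w, p/h/Out/y, p/g/In/w, p/g/In/y, p/g/Out/w, p/g/Out/y, s/k/In/w, s/k/In/y, s/k/Out/w, s/k/Out/y, s/h/In/w, s/h/In/y, s/h/Out/w, s/h/Out/y, s/g/In/w, s/g/In/y, s/g/Out/w, s/g/Out/y, t/k/In/w, t/k/In/y, t/k/Out/w, t/k/Out/y, t/h/In/w, t/h/In/y, t/h/Out/w, t/h/Out/y, t/g/In/w, t/g/In/y, t/g/Out/w, t/g/Out/y. Columns: a/Mid, a/Lo, e/Mid, e/Lo.
{p/k/In/w, p/h/In/w, p/g/In/w} → row (5,-1) (3,-3) (4,-1) (4,-1)
{p/k/In/y, p/h/In/y, p/g/In/y} → row (5,-1) (-3,-1) (4,-1) (4,-1)
{p/k/Out/w, p/h/Out/w, p/g/Out/w} → row (-3,-1) (3,-3) (4,-1) (4,-1)
{p/k/Out/y, p/h/Out/y, p/g/Out/y} → row (-3,-1) (-3,-1) (4,-1) (4,-1)
{s/k/In/w, s/k/In/y, s/k/Out/w, s/k/Out/y} → row (-2,5) (-2,5) (4,-1) (4,-1)
{s/h/In/w, s/h/In/y, s/h/Out/w, s/h/Out/y} → row (4,5) (4,5) (4,-1) (4,-1)
{s/g/In/w, s/g/In/y, s/g/Out/w, s/g/Out/y} → row (2,0) (2,0) (4,-1) (4,-1)
{t/k/In/w, t/k/In/y, t/k/Out/w, t/k/Out/y, t/h/In/w, t/h/In/y, t/h/Out/w, t/h/Out/y, t/g/In/w, t/g/In/y, t/g/Out/w, t/g/Out/y} → row (0,5) (0,5) (4,-1) (4,-1)
That's 8 distinct rows out of 36 strategies.

8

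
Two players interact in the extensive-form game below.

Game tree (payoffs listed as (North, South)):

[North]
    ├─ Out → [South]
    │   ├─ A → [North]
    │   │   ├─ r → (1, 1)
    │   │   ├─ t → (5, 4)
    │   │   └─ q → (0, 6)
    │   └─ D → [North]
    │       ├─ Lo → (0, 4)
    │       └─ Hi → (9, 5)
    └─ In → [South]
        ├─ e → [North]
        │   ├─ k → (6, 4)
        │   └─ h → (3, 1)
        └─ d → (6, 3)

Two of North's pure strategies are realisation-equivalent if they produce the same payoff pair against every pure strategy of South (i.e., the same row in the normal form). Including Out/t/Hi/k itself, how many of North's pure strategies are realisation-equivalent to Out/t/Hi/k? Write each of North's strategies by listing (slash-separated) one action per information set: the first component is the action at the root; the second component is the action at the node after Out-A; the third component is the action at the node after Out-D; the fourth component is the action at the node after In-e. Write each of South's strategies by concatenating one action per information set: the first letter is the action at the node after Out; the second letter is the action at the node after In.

Row for Out/t/Hi/k (columns Ae, Ad, De, Dd): (5,4) (5,4) (9,5) (9,5).
Under Out/t/Hi/k, North's choice at the node after In-e can never be reached regardless of what South does, so varying those choices leaves every outcome unchanged.
Holding the reachable choices fixed and varying the unreachable one freely already gives 2 equivalent strategies.
No other strategy reproduces this row, so those 2 are the full class: Out/t/Hi/k, Out/t/Hi/h.

2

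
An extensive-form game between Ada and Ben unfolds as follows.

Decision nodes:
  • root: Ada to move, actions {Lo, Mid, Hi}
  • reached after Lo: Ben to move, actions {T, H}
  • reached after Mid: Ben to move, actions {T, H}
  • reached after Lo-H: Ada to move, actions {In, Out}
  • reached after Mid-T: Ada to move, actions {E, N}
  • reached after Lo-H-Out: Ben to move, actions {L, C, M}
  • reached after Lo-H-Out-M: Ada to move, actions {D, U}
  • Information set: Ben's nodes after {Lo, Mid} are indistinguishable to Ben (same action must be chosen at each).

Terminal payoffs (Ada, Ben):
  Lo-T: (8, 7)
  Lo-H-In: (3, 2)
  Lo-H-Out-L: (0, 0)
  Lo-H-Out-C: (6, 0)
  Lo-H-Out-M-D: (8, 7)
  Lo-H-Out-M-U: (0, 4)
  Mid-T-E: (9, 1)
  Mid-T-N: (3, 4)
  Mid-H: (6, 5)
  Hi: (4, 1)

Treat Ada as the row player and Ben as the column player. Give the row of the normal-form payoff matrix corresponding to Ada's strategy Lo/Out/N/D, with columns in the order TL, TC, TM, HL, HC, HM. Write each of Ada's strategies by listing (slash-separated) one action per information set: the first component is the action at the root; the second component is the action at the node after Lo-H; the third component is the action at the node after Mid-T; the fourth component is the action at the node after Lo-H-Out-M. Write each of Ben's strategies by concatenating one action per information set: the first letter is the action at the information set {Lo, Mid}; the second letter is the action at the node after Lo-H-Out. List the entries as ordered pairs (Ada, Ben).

(8,7) (8,7) (8,7) (0,0) (6,0) (8,7)

vs TL: Ada plays Lo → Ben plays T at [Lo] → (8, 7)
vs TC: Ada plays Lo → Ben plays T at [Lo] → (8, 7)
vs TM: Ada plays Lo → Ben plays T at [Lo] → (8, 7)
vs HL: Ada plays Lo → Ben plays H at [Lo] → Ada plays Out at [Lo-H] → Ben plays L at [Lo-H-Out] → (0, 0)
vs HC: Ada plays Lo → Ben plays H at [Lo] → Ada plays Out at [Lo-H] → Ben plays C at [Lo-H-Out] → (6, 0)
vs HM: Ada plays Lo → Ben plays H at [Lo] → Ada plays Out at [Lo-H] → Ben plays M at [Lo-H-Out] → Ada plays D at [Lo-H-Out-M] → (8, 7)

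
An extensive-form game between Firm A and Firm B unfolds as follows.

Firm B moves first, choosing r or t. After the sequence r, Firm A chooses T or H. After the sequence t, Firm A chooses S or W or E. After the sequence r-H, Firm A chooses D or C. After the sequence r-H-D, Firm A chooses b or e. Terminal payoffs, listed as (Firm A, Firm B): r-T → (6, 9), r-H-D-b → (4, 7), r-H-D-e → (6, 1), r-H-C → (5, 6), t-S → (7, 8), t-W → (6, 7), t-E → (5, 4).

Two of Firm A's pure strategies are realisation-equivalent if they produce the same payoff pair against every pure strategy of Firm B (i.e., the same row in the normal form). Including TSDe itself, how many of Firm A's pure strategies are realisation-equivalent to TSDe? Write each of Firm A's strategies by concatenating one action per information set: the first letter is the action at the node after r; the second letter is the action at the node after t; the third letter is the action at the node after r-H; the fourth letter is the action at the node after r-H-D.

4

Row for TSDe (columns r, t): (6,9) (7,8).
Under TSDe, Firm A's choice at the node after r-H and at the node after r-H-D can never be reached regardless of what Firm B does, so varying those choices leaves every outcome unchanged.
Holding the reachable choices fixed and varying the unreachable ones freely already gives 2 × 2 = 4 equivalent strategies.
No other strategy reproduces this row, so those 4 are the full class: TSDb, TSDe, TSCb, TSCe.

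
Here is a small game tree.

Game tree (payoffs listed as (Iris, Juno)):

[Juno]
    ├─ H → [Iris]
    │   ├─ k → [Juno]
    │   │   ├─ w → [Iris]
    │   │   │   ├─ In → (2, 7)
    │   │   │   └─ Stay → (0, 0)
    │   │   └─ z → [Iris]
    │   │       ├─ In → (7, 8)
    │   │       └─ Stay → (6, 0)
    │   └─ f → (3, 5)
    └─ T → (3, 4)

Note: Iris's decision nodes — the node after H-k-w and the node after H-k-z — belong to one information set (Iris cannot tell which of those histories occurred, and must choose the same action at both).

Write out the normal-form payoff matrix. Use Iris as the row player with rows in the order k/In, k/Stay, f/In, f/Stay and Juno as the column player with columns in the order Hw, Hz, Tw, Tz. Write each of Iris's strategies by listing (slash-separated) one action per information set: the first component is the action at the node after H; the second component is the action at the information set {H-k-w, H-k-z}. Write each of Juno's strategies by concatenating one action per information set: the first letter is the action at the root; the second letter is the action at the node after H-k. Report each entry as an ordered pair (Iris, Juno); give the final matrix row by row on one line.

k/In: (2,7) (7,8) (3,4) (3,4) | k/Stay: (0,0) (6,0) (3,4) (3,4) | f/In: (3,5) (3,5) (3,4) (3,4) | f/Stay: (3,5) (3,5) (3,4) (3,4)

             Hw       Hz       Tw       Tz
  k/In    (2,7)    (7,8)    (3,4)    (3,4)
k/Stay    (0,0)    (6,0)    (3,4)    (3,4)
  f/In    (3,5)    (3,5)    (3,4)    (3,4)
f/Stay    (3,5)    (3,5)    (3,4)    (3,4)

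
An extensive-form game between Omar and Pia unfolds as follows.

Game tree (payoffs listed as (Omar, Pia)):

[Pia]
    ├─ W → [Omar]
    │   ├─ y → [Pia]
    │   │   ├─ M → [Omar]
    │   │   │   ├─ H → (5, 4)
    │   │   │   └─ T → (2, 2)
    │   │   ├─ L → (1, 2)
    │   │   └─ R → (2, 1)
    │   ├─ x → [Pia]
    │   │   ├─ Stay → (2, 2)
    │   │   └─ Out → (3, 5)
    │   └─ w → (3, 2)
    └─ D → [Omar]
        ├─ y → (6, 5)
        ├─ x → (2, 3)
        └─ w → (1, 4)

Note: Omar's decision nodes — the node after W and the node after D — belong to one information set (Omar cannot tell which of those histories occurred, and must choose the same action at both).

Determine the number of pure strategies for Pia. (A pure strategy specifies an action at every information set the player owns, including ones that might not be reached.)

Pia owns the root with actions {W, D} — two choices.
Pia owns the node after W-y with actions {M, L, R} — three choices.
Pia owns the node after W-x with actions {Stay, Out} — two choices.
A pure strategy fixes one action at each information set independently, so the count is the product 2 × 3 × 2 = 12.

12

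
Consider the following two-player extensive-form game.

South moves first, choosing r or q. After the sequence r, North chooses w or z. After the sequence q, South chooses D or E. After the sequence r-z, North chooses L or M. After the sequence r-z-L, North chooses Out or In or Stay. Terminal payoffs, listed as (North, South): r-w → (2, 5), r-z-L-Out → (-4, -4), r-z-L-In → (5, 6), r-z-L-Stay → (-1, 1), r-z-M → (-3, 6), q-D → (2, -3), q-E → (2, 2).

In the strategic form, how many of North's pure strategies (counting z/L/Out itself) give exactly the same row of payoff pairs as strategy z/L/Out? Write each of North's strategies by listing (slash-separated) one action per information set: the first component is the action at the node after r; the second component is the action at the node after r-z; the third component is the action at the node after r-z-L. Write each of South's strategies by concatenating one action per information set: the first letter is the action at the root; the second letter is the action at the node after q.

Row for z/L/Out (columns rD, rE, qD, qE): (-4,-4) (-4,-4) (2,-3) (2,2).
Every one of North's information sets is on the play path for some reply by South when North follows z/L/Out.
Changing the action at any of them therefore changes at least one column, so only z/L/Out itself gives this row.

1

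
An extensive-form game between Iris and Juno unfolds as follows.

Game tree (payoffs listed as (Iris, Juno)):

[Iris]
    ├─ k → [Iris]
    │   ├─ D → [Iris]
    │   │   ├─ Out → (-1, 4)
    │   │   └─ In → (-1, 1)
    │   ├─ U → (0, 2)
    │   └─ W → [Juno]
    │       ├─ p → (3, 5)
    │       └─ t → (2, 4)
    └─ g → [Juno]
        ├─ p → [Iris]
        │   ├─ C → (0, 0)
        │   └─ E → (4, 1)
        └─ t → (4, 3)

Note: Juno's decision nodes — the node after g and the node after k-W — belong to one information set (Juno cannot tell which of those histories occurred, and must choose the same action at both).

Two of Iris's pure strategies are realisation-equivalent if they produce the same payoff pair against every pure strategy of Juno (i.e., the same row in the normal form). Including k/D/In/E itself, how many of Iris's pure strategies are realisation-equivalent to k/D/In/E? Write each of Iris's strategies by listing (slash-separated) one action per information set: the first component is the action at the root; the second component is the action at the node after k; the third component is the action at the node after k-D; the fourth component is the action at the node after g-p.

Row for k/D/In/E (columns p, t): (-1,1) (-1,1).
Under k/D/In/E, Iris's choice at the node after g-p can never be reached regardless of what Juno does, so varying those choices leaves every outcome unchanged.
Holding the reachable choices fixed and varying the unreachable one freely already gives 2 equivalent strategies.
No other strategy reproduces this row, so those 2 are the full class: k/D/In/C, k/D/In/E.

2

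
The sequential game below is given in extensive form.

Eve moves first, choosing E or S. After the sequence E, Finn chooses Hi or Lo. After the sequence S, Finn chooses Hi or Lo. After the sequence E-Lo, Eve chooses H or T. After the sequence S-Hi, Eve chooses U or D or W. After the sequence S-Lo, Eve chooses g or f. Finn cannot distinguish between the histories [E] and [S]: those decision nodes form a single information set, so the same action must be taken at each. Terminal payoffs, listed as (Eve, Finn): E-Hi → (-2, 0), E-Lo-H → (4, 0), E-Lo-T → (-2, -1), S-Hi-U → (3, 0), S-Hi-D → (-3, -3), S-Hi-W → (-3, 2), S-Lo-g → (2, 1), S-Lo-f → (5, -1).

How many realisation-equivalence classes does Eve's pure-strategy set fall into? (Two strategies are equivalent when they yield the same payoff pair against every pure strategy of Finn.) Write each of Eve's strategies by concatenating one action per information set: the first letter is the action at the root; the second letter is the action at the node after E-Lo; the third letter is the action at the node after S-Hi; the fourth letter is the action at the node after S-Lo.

8

Eve has 24 pure strategies: EHUg, EHUf, EHDg, EHDf, EHWg, EHWf, ETUg, ETUf, ETDg, ETDf, ETWg, ETWf, SHUg, SHUf, SHDg, SHDf, SHWg, SHWf, STUg, STUf, STDg, STDf, STWg, STWf. Columns: Hi, Lo.
{EHUg, EHUf, EHDg, EHDf, EHWg, EHWf} → row (-2,0) (4,0)
{ETUg, ETUf, ETDg, ETDf, ETWg, ETWf} → row (-2,0) (-2,-1)
{SHUg, STUg} → row (3,0) (2,1)
{SHUf, STUf} → row (3,0) (5,-1)
{SHDg, STDg} → row (-3,-3) (2,1)
{SHDf, STDf} → row (-3,-3) (5,-1)
{SHWg, STWg} → row (-3,2) (2,1)
{SHWf, STWf} → row (-3,2) (5,-1)
That's 8 distinct rows out of 24 strategies.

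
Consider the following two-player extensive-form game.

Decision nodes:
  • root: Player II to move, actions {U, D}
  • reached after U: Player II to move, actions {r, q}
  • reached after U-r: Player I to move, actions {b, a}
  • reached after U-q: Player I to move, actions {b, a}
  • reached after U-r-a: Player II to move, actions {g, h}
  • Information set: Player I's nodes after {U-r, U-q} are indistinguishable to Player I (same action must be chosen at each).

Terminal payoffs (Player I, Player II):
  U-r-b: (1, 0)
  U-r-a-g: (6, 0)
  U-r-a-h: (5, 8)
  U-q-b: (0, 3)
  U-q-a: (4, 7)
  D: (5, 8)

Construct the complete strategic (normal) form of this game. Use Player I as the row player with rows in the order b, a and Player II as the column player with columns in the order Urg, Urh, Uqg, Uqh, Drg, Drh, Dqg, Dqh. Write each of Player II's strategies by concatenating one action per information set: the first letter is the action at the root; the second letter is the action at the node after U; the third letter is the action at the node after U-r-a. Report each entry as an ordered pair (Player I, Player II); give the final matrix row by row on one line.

Row b: Urg→(1,0), Urh→(1,0), Uqg→(0,3), Uqh→(0,3), Drg→(5,8), Drh→(5,8), Dqg→(5,8), Dqh→(5,8)
Row a: Urg→(6,0), Urh→(5,8), Uqg→(4,7), Uqh→(4,7), Drg→(5,8), Drh→(5,8), Dqg→(5,8), Dqh→(5,8)

b: (1,0) (1,0) (0,3) (0,3) (5,8) (5,8) (5,8) (5,8) | a: (6,0) (5,8) (4,7) (4,7) (5,8) (5,8) (5,8) (5,8)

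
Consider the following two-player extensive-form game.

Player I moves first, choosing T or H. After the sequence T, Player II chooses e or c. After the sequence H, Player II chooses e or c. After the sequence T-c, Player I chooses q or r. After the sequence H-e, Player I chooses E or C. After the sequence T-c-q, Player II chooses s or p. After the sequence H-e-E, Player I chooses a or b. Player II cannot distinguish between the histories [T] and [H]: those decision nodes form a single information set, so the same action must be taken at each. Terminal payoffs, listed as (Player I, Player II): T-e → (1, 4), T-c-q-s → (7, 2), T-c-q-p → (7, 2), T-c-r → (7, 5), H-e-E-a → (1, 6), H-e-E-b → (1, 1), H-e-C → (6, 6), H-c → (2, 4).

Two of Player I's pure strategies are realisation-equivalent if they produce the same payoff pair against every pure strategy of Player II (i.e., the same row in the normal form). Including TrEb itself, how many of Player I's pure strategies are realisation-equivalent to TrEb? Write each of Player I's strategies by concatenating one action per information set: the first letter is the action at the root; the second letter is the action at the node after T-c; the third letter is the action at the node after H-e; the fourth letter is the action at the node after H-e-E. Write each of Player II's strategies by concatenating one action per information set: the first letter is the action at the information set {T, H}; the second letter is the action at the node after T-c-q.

4

Row for TrEb (columns es, ep, cs, cp): (1,4) (1,4) (7,5) (7,5).
Under TrEb, Player I's choice at the node after H-e and at the node after H-e-E can never be reached regardless of what Player II does, so varying those choices leaves every outcome unchanged.
Holding the reachable choices fixed and varying the unreachable ones freely already gives 2 × 2 = 4 equivalent strategies.
No other strategy reproduces this row, so those 4 are the full class: TrEa, TrEb, TrCa, TrCb.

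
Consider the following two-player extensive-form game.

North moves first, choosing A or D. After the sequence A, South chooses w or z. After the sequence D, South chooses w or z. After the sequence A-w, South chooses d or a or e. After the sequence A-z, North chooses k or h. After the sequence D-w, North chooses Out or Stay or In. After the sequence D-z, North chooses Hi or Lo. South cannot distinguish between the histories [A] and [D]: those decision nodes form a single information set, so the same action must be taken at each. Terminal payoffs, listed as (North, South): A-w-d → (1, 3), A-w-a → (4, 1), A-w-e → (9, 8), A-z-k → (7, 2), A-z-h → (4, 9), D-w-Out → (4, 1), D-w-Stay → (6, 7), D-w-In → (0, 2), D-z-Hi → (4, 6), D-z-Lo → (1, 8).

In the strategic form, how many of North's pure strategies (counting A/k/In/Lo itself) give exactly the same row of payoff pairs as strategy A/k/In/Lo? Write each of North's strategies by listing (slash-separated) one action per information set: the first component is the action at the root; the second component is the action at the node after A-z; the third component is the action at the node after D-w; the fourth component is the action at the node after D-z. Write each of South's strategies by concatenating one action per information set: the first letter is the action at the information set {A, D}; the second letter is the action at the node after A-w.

6

Row for A/k/In/Lo (columns wd, wa, we, zd, za, ze): (1,3) (4,1) (9,8) (7,2) (7,2) (7,2).
Under A/k/In/Lo, North's choice at the node after D-w and at the node after D-z can never be reached regardless of what South does, so varying those choices leaves every outcome unchanged.
Holding the reachable choices fixed and varying the unreachable ones freely already gives 3 × 2 = 6 equivalent strategies.
No other strategy reproduces this row, so those 6 are the full class: A/k/Out/Hi, A/k/Out/Lo, A/k/Stay/Hi, A/k/Stay/Lo, A/k/In/Hi, A/k/In/Lo.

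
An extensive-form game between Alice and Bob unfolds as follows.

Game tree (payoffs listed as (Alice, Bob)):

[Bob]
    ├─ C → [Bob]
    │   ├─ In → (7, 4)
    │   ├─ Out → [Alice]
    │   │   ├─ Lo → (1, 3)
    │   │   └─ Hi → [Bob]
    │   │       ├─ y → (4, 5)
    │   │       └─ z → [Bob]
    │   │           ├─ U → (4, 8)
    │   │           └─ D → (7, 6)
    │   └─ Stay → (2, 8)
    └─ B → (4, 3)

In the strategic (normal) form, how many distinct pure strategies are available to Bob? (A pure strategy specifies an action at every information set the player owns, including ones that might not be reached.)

Bob owns the root with actions {C, B} — two choices.
Bob owns the node after C with actions {In, Out, Stay} — three choices.
Bob owns the node after C-Out-Hi with actions {y, z} — two choices.
Bob owns the node after C-Out-Hi-z with actions {U, D} — two choices.
A pure strategy fixes one action at each information set independently, so the count is the product 2 × 3 × 2 × 2 = 24.

24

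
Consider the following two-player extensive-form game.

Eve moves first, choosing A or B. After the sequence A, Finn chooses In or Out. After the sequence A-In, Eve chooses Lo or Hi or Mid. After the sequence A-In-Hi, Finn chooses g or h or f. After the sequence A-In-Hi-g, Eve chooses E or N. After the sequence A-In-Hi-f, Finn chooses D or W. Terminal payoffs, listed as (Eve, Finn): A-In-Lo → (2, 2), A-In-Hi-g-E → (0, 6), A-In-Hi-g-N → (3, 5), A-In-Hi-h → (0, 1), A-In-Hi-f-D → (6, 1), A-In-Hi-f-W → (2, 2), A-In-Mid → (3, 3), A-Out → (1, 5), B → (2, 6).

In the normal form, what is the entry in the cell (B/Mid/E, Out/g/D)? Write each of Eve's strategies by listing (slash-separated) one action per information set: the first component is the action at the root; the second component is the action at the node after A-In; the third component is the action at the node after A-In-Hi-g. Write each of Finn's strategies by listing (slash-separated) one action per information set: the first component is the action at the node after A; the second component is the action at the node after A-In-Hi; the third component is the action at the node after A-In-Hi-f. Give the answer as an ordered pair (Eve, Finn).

(2, 6)

Trace the play path from the root:
  Eve plays B
→ terminal payoff (2, 6).
(Eve's choice at the node after A-In is never reached on this path, so it doesn't affect the outcome.)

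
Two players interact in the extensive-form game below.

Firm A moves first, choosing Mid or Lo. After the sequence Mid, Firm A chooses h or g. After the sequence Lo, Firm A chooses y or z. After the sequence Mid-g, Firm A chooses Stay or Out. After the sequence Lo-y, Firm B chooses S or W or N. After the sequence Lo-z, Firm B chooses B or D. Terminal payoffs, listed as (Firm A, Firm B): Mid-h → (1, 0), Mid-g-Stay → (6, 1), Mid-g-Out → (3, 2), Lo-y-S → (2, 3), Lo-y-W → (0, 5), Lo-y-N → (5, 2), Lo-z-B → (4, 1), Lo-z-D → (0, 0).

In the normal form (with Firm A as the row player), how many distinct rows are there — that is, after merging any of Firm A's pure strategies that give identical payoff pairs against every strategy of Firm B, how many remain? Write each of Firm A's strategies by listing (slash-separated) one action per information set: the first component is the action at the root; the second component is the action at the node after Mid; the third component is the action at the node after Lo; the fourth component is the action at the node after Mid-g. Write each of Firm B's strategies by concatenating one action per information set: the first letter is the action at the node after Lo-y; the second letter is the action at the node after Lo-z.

Firm A has 16 pure strategies: Mid/h/y/Stay, Mid/h/y/Out, Mid/h/z/Stay, Mid/h/z/Out, Mid/g/y/Stay, Mid/g/y/Out, Mid/g/z/Stay, Mid/g/z/Out, Lo/h/y/Stay, Lo/h/y/Out, Lo/h/z/Stay, Lo/h/z/Out, Lo/g/y/Stay, Lo/g/y/Out, Lo/g/z/Stay, Lo/g/z/Out. Columns: SB, SD, WB, WD, NB, ND.
{Mid/h/y/Stay, Mid/h/y/Out, Mid/h/z/Stay, Mid/h/z/Out} → row (1,0) (1,0) (1,0) (1,0) (1,0) (1,0)
{Mid/g/y/Stay, Mid/g/z/Stay} → row (6,1) (6,1) (6,1) (6,1) (6,1) (6,1)
{Mid/g/y/Out, Mid/g/z/Out} → row (3,2) (3,2) (3,2) (3,2) (3,2) (3,2)
{Lo/h/y/Stay, Lo/h/y/Out, Lo/g/y/Stay, Lo/g/y/Out} → row (2,3) (2,3) (0,5) (0,5) (5,2) (5,2)
{Lo/h/z/Stay, Lo/h/z/Out, Lo/g/z/Stay, Lo/g/z/Out} → row (4,1) (0,0) (4,1) (0,0) (4,1) (0,0)
That's 5 distinct rows out of 16 strategies.

5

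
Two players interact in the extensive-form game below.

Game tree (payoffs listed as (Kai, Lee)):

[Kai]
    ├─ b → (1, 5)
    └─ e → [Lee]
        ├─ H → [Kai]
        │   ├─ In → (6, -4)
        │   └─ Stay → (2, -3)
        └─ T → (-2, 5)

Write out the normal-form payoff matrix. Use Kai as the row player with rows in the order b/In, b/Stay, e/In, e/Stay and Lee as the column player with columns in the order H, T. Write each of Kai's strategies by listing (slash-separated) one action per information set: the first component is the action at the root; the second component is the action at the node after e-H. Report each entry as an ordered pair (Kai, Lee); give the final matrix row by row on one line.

Row b/In: H→(1,5), T→(1,5)
Row b/Stay: H→(1,5), T→(1,5)
Row e/In: H→(6,-4), T→(-2,5)
Row e/Stay: H→(2,-3), T→(-2,5)

b/In: (1,5) (1,5) | b/Stay: (1,5) (1,5) | e/In: (6,-4) (-2,5) | e/Stay: (2,-3) (-2,5)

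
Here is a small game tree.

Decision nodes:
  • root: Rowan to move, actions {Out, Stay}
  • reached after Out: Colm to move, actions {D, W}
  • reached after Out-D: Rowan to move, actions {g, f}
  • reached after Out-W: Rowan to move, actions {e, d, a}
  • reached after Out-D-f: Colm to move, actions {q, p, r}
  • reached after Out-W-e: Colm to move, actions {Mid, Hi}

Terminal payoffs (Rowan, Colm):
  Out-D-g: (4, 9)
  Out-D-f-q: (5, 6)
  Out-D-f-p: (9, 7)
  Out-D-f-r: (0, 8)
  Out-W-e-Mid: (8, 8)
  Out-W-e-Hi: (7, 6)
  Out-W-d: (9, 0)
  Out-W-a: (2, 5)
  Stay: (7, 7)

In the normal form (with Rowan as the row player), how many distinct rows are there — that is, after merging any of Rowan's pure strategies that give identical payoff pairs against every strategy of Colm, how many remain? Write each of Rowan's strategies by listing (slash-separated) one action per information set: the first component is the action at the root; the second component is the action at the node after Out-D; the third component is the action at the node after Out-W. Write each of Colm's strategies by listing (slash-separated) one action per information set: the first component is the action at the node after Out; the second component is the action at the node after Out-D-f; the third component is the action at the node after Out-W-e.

Rowan has 12 pure strategies: Out/g/e, Out/g/d, Out/g/a, Out/f/e, Out/f/d, Out/f/a, Stay/g/e, Stay/g/d, Stay/g/a, Stay/f/e, Stay/f/d, Stay/f/a. Columns: D/q/Mid, D/q/Hi, D/p/Mid, D/p/Hi, D/r/Mid, D/r/Hi, W/q/Mid, W/q/Hi, W/p/Mid, W/p/Hi, W/r/Mid, W/r/Hi.
{Out/g/e} → row (4,9) (4,9) (4,9) (4,9) (4,9) (4,9) (8,8) (7,6) (8,8) (7,6) (8,8) (7,6)
{Out/g/d} → row (4,9) (4,9) (4,9) (4,9) (4,9) (4,9) (9,0) (9,0) (9,0) (9,0) (9,0) (9,0)
{Out/g/a} → row (4,9) (4,9) (4,9) (4,9) (4,9) (4,9) (2,5) (2,5) (2,5) (2,5) (2,5) (2,5)
{Out/f/e} → row (5,6) (5,6) (9,7) (9,7) (0,8) (0,8) (8,8) (7,6) (8,8) (7,6) (8,8) (7,6)
{Out/f/d} → row (5,6) (5,6) (9,7) (9,7) (0,8) (0,8) (9,0) (9,0) (9,0) (9,0) (9,0) (9,0)
{Out/f/a} → row (5,6) (5,6) (9,7) (9,7) (0,8) (0,8) (2,5) (2,5) (2,5) (2,5) (2,5) (2,5)
{Stay/g/e, Stay/g/d, Stay/g/a, Stay/f/e, Stay/f/d, Stay/f/a} → row (7,7) (7,7) (7,7) (7,7) (7,7) (7,7) (7,7) (7,7) (7,7) (7,7) (7,7) (7,7)
That's 7 distinct rows out of 12 strategies.

7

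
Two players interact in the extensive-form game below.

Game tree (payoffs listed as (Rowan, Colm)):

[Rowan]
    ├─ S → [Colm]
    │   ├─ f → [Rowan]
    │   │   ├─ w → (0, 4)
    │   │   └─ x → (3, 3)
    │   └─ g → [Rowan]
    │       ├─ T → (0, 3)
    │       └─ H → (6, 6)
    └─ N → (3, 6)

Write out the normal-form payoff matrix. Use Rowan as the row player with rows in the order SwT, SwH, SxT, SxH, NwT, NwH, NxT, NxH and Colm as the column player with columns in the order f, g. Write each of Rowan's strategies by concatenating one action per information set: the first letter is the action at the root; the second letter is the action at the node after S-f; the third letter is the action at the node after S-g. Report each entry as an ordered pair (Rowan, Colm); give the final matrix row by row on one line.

Row SwT: f→(0,4), g→(0,3)
Row SwH: f→(0,4), g→(6,6)
Row SxT: f→(3,3), g→(0,3)
Row SxH: f→(3,3), g→(6,6)
Row NwT: f→(3,6), g→(3,6)
Row NwH: f→(3,6), g→(3,6)
Row NxT: f→(3,6), g→(3,6)
Row NxH: f→(3,6), g→(3,6)

SwT: (0,4) (0,3) | SwH: (0,4) (6,6) | SxT: (3,3) (0,3) | SxH: (3,3) (6,6) | NwT: (3,6) (3,6) | NwH: (3,6) (3,6) | NxT: (3,6) (3,6) | NxH: (3,6) (3,6)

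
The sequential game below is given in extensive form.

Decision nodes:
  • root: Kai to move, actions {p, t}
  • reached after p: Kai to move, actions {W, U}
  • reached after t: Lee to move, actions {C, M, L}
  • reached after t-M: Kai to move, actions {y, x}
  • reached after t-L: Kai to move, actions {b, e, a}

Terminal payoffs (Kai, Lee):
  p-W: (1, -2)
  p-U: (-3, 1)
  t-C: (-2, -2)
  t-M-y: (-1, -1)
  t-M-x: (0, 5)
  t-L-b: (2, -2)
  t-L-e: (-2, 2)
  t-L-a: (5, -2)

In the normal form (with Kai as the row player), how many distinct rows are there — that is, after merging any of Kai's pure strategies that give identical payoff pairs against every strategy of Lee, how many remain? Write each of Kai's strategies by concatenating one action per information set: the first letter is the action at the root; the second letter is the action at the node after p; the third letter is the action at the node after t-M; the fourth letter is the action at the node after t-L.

8

Kai has 24 pure strategies: pWyb, pWye, pWya, pWxb, pWxe, pWxa, pUyb, pUye, pUya, pUxb, pUxe, pUxa, tWyb, tWye, tWya, tWxb, tWxe, tWxa, tUyb, tUye, tUya, tUxb, tUxe, tUxa. Columns: C, M, L.
{pWyb, pWye, pWya, pWxb, pWxe, pWxa} → row (1,-2) (1,-2) (1,-2)
{pUyb, pUye, pUya, pUxb, pUxe, pUxa} → row (-3,1) (-3,1) (-3,1)
{tWyb, tUyb} → row (-2,-2) (-1,-1) (2,-2)
{tWye, tUye} → row (-2,-2) (-1,-1) (-2,2)
{tWya, tUya} → row (-2,-2) (-1,-1) (5,-2)
{tWxb, tUxb} → row (-2,-2) (0,5) (2,-2)
{tWxe, tUxe} → row (-2,-2) (0,5) (-2,2)
{tWxa, tUxa} → row (-2,-2) (0,5) (5,-2)
That's 8 distinct rows out of 24 strategies.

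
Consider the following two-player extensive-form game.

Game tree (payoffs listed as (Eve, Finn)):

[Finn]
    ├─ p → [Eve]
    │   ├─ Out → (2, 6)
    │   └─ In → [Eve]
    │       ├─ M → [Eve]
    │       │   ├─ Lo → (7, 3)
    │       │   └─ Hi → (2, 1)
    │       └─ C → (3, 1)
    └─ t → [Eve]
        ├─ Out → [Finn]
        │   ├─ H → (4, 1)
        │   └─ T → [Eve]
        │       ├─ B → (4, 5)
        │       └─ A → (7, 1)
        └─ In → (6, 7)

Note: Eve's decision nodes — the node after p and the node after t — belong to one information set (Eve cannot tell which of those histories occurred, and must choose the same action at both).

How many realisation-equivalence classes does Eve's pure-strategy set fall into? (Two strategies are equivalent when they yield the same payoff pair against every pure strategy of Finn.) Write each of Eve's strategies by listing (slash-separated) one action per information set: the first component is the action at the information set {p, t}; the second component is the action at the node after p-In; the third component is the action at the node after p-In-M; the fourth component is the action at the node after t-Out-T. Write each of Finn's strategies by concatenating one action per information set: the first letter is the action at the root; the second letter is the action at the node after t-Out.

Eve has 16 pure strategies: Out/M/Lo/B, Out/M/Lo/A, Out/M/Hi/B, Out/M/Hi/A, Out/C/Lo/B, Out/C/Lo/A, Out/C/Hi/B, Out/C/Hi/A, In/M/Lo/B, In/M/Lo/A, In/M/Hi/B, In/M/Hi/A, In/C/Lo/B, In/C/Lo/A, In/C/Hi/B, In/C/Hi/A. Columns: pH, pT, tH, tT.
{Out/M/Lo/B, Out/M/Hi/B, Out/C/Lo/B, Out/C/Hi/B} → row (2,6) (2,6) (4,1) (4,5)
{Out/M/Lo/A, Out/M/Hi/A, Out/C/Lo/A, Out/C/Hi/A} → row (2,6) (2,6) (4,1) (7,1)
{In/M/Lo/B, In/M/Lo/A} → row (7,3) (7,3) (6,7) (6,7)
{In/M/Hi/B, In/M/Hi/A} → row (2,1) (2,1) (6,7) (6,7)
{In/C/Lo/B, In/C/Lo/A, In/C/Hi/B, In/C/Hi/A} → row (3,1) (3,1) (6,7) (6,7)
That's 5 distinct rows out of 16 strategies.

5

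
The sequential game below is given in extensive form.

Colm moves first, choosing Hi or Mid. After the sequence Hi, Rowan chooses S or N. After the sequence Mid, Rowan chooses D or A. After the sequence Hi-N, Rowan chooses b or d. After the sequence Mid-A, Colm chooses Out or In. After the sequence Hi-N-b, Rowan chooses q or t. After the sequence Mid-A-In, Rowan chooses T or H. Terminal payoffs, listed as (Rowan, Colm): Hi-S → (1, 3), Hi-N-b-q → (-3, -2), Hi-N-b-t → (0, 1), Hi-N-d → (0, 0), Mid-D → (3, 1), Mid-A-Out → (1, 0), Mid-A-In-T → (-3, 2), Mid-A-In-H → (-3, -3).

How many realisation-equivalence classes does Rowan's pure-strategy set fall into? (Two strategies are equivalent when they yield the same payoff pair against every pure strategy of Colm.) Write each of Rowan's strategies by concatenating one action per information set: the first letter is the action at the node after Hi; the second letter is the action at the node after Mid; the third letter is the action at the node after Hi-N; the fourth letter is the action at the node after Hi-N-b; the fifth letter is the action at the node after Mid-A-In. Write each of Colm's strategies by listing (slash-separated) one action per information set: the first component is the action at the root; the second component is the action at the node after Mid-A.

Rowan has 32 pure strategies: SDbqT, SDbqH, SDbtT, SDbtH, SDdqT, SDdqH, SDdtT, SDdtH, SAbqT, SAbqH, SAbtT, SAbtH, SAdqT, SAdqH, SAdtT, SAdtH, NDbqT, NDbqH, NDbtT, NDbtH, NDdqT, NDdqH, NDdtT, NDdtH, NAbqT, NAbqH, NAbtT, NAbtH, NAdqT, NAdqH, NAdtT, NAdtH. Columns: Hi/Out, Hi/In, Mid/Out, Mid/In.
{SDbqT, SDbqH, SDbtT, SDbtH, SDdqT, SDdqH, SDdtT, SDdtH} → row (1,3) (1,3) (3,1) (3,1)
{SAbqT, SAbtT, SAdqT, SAdtT} → row (1,3) (1,3) (1,0) (-3,2)
{SAbqH, SAbtH, SAdqH, SAdtH} → row (1,3) (1,3) (1,0) (-3,-3)
{NDbqT, NDbqH} → row (-3,-2) (-3,-2) (3,1) (3,1)
{NDbtT, NDbtH} → row (0,1) (0,1) (3,1) (3,1)
{NDdqT, NDdqH, NDdtT, NDdtH} → row (0,0) (0,0) (3,1) (3,1)
{NAbqT} → row (-3,-2) (-3,-2) (1,0) (-3,2)
{NAbqH} → row (-3,-2) (-3,-2) (1,0) (-3,-3)
{NAbtT} → row (0,1) (0,1) (1,0) (-3,2)
{NAbtH} → row (0,1) (0,1) (1,0) (-3,-3)
{NAdqT, NAdtT} → row (0,0) (0,0) (1,0) (-3,2)
{NAdqH, NAdtH} → row (0,0) (0,0) (1,0) (-3,-3)
That's 12 distinct rows out of 32 strategies.

12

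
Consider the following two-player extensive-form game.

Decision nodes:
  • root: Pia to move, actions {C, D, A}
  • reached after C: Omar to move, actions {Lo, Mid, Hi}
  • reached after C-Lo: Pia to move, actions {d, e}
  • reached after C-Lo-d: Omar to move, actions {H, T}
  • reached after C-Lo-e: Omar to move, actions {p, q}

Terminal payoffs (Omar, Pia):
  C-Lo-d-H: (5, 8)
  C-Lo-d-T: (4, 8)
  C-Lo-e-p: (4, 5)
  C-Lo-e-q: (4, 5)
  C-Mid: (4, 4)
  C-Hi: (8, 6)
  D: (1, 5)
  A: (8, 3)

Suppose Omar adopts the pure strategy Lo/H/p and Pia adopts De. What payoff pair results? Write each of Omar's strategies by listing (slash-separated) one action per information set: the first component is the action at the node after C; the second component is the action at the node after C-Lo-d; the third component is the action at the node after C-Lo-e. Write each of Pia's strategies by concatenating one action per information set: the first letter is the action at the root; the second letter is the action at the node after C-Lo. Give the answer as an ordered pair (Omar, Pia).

(1, 5)

Trace the play path from the root:
  Pia plays D
→ terminal payoff (1, 5).
(Omar's choice at the node after C is never reached on this path, so it doesn't affect the outcome.)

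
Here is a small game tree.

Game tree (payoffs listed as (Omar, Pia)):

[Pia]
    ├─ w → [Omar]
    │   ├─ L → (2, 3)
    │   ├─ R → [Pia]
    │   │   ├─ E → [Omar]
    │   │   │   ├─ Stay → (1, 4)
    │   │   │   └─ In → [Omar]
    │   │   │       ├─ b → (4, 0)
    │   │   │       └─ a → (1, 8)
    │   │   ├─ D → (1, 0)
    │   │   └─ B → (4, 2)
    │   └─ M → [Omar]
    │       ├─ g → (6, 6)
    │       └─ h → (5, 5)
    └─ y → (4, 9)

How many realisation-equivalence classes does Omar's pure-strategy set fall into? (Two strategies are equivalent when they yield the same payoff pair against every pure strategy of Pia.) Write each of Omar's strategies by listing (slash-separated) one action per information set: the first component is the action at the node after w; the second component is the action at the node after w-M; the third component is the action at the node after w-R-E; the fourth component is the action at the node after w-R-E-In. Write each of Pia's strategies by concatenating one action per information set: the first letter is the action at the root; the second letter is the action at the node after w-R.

6

Omar has 24 pure strategies: L/g/Stay/b, L/g/Stay/a, L/g/In/b, L/g/In/a, L/h/Stay/b, L/h/Stay/a, L/h/In/b, L/h/In/a, R/g/Stay/b, R/g/Stay/a, R/g/In/b, R/g/In/a, R/h/Stay/b, R/h/Stay/a, R/h/In/b, R/h/In/a, M/g/Stay/b, M/g/Stay/a, M/g/In/b, M/g/In/a, M/h/Stay/b, M/h/Stay/a, M/h/In/b, M/h/In/a. Columns: wE, wD, wB, yE, yD, yB.
{L/g/Stay/b, L/g/Stay/a, L/g/In/b, L/g/In/a, L/h/Stay/b, L/h/Stay/a, L/h/In/b, L/h/In/a} → row (2,3) (2,3) (2,3) (4,9) (4,9) (4,9)
{R/g/Stay/b, R/g/Stay/a, R/h/Stay/b, R/h/Stay/a} → row (1,4) (1,0) (4,2) (4,9) (4,9) (4,9)
{R/g/In/b, R/h/In/b} → row (4,0) (1,0) (4,2) (4,9) (4,9) (4,9)
{R/g/In/a, R/h/In/a} → row (1,8) (1,0) (4,2) (4,9) (4,9) (4,9)
{M/g/Stay/b, M/g/Stay/a, M/g/In/b, M/g/In/a} → row (6,6) (6,6) (6,6) (4,9) (4,9) (4,9)
{M/h/Stay/b, M/h/Stay/a, M/h/In/b, M/h/In/a} → row (5,5) (5,5) (5,5) (4,9) (4,9) (4,9)
That's 6 distinct rows out of 24 strategies.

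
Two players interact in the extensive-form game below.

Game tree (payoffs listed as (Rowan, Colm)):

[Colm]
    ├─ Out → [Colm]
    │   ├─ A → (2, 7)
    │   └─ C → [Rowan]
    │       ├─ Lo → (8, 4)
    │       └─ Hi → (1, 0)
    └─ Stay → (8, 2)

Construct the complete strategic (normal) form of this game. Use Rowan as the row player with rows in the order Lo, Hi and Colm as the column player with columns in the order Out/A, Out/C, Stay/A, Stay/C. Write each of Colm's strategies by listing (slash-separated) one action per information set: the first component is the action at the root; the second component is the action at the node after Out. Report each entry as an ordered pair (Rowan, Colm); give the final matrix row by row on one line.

        Out/A    Out/C   Stay/A   Stay/C
  Lo    (2,7)    (8,4)    (8,2)    (8,2)
  Hi    (2,7)    (1,0)    (8,2)    (8,2)

Lo: (2,7) (8,4) (8,2) (8,2) | Hi: (2,7) (1,0) (8,2) (8,2)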